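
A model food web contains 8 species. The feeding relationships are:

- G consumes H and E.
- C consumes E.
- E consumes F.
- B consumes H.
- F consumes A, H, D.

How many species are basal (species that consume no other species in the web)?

3

Basal species (no prey listed): D, H, A.
Count: 3.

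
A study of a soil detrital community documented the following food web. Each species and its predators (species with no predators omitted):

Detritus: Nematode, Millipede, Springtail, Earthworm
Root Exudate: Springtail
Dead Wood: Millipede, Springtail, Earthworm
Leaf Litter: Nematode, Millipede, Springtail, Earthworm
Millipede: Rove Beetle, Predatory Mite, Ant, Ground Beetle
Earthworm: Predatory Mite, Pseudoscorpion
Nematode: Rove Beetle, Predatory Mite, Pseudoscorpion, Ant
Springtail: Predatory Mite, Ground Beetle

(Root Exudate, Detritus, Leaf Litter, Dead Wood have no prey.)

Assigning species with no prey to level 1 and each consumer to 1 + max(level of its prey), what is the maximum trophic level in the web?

Basal resources (level 1): Root Exudate, Detritus, Leaf Litter, Dead Wood.
Detritus → Nematode → Predatory Mite gives Predatory Mite level 3.
No species has a prey at level 3, so no species reaches level 4.

3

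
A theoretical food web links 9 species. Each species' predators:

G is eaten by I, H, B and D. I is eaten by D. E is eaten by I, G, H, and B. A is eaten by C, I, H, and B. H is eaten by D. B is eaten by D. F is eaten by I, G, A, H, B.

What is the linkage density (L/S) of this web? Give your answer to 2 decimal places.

There are L = 20 links among S = 9 species.
L/S = 20/9 = 2.2222 ≈ 2.22.

L/S = 2.22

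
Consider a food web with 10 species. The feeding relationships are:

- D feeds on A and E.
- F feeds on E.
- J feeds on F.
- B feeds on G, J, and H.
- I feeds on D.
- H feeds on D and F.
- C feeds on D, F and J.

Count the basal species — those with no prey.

Basal species (no prey listed): G, E, A.
Count: 3.

3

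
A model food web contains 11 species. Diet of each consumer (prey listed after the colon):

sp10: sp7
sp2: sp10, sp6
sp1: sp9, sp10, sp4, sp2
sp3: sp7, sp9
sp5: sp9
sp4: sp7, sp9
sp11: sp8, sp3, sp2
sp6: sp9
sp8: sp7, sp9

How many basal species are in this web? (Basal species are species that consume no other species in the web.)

Basal species (no prey listed): sp7, sp9.
Count: 2.

2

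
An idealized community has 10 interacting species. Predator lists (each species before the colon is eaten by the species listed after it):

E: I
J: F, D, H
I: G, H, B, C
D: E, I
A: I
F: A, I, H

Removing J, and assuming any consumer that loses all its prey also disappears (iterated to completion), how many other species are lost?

9

Remove J.
Round 1: F (all prey gone), D (all prey gone) → extinct.
Round 2: A (all prey gone), E (all prey gone) → extinct.
Round 3: I (all prey gone) → extinct.
Round 4: G (all prey gone), H (all prey gone), B (all prey gone), C (all prey gone) → extinct.
No further losses. Total secondary extinctions: 9.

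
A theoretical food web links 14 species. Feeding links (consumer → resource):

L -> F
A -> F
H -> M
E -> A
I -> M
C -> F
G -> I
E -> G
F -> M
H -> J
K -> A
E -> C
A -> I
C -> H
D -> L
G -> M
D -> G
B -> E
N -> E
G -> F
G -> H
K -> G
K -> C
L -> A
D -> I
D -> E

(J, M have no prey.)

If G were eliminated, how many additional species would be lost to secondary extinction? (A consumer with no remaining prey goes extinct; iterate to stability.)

0

Remove G.
Every predator of it retains at least one other prey: K still has A, C; E still has A, C; D still has I, L, E.
No consumer loses all prey, so no secondary extinctions occur.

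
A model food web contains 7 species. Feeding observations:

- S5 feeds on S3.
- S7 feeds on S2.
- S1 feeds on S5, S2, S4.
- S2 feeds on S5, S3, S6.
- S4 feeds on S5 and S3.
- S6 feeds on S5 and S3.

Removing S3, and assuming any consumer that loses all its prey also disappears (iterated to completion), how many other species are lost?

6

Remove S3.
Round 1: S5 (all prey gone) → extinct.
Round 2: S6 (all prey gone), S4 (all prey gone) → extinct.
Round 3: S2 (all prey gone) → extinct.
Round 4: S7 (all prey gone), S1 (all prey gone) → extinct.
No further losses. Total secondary extinctions: 6.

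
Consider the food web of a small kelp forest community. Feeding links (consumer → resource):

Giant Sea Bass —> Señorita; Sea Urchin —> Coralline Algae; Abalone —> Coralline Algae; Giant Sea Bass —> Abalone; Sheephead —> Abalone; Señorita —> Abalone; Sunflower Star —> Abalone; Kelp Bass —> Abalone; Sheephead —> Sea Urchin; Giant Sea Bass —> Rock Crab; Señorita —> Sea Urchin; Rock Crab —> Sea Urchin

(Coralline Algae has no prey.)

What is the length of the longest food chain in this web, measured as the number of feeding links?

3 links

One longest chain: Coralline Algae → Sea Urchin → Rock Crab → Giant Sea Bass.
It has 4 species and 3 links.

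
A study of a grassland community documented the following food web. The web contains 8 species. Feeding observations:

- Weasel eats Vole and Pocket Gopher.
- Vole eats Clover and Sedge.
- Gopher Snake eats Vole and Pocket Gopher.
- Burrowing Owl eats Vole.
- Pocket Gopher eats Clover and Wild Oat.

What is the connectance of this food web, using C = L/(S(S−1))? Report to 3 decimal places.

The web has S = 8 species and L = 9 feeding links.
C = L / (S(S−1)) = 9 / 56 = 0.1607 ≈ 0.161.

C = 0.161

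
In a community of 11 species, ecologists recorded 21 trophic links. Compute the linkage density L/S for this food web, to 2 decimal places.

L/S = 1.91

There are L = 21 links among S = 11 species.
L/S = 21/11 = 1.9091 ≈ 1.91.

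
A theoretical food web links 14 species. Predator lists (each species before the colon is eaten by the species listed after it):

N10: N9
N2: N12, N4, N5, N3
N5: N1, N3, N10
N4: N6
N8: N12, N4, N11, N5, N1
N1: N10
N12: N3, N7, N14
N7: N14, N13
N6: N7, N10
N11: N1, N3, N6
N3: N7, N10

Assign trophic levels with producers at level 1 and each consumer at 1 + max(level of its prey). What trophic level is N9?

N8 is a producer → level 1.
N4 eats N8 (level 1); other prey at levels: N2 1 → level 2.
N6 eats N4 (level 2); other prey at levels: N11 2 → level 3.
N10 eats N6 (level 3); other prey at levels: N5 2, N1 3, N3 3 → level 4.
N9 eats N10 → level 5.

Trophic level 5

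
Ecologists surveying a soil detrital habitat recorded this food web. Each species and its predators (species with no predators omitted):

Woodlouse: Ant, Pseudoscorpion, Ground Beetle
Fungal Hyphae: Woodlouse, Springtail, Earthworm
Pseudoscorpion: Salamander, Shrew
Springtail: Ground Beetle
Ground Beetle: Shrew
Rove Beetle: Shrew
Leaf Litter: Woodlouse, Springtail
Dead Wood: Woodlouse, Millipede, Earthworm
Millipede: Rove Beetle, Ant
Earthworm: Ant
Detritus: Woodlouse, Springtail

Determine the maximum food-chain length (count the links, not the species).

3 links

One longest chain: Fungal Hyphae → Woodlouse → Pseudoscorpion → Salamander.
It has 4 species and 3 links.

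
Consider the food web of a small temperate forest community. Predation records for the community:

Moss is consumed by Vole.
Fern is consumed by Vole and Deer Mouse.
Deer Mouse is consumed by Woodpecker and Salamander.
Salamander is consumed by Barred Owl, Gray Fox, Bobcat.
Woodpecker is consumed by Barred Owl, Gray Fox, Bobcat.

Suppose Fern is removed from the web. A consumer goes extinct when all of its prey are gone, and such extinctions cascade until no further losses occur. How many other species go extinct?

6

Remove Fern.
Round 1: Deer Mouse (all prey gone) → extinct.
Round 2: Salamander (all prey gone), Woodpecker (all prey gone) → extinct.
Round 3: Gray Fox (all prey gone), Bobcat (all prey gone), Barred Owl (all prey gone) → extinct.
No further losses. Total secondary extinctions: 6.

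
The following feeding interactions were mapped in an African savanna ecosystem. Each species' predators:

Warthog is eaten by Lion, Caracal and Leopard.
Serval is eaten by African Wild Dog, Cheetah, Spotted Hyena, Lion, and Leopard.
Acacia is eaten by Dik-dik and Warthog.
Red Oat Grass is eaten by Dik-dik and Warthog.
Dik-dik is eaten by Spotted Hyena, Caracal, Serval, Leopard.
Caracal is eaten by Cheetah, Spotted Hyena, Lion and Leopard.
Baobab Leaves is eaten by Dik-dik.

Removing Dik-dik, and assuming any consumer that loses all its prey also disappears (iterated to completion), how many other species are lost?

2

Remove Dik-dik.
Round 1: Serval (all prey gone) → extinct.
Round 2: African Wild Dog (all prey gone) → extinct.
No further losses. Total secondary extinctions: 2.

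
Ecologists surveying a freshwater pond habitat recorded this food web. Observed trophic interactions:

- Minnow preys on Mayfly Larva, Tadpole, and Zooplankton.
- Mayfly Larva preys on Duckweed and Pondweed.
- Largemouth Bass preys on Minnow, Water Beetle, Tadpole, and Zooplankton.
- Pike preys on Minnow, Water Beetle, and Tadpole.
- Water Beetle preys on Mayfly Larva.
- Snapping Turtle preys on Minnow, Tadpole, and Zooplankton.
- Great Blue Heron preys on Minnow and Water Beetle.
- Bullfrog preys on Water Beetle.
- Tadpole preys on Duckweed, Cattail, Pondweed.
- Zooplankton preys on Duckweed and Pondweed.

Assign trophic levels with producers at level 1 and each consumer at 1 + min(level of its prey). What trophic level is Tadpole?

Cattail is a producer → level 1.
Tadpole eats Cattail → level 2.

Trophic level 2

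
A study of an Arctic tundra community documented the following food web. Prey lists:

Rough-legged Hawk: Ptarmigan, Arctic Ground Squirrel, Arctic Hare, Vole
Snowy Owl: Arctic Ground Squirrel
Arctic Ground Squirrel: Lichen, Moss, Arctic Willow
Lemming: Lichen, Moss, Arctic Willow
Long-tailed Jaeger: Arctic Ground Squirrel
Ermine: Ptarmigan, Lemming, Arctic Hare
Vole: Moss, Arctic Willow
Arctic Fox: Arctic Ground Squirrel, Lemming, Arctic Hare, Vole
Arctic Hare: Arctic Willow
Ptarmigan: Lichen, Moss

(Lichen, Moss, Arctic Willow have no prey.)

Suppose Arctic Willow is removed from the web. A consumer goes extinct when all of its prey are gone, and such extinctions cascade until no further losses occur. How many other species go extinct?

Remove Arctic Willow.
Round 1: Arctic Hare (all prey gone) → extinct.
No further losses. Total secondary extinctions: 1.

1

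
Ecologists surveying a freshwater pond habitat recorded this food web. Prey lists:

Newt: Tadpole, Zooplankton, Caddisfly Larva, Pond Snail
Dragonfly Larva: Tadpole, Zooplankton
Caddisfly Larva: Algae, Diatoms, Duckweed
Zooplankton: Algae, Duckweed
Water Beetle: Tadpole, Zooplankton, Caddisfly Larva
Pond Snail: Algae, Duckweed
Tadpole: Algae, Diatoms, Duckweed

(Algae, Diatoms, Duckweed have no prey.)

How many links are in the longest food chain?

One longest chain: Algae → Tadpole → Water Beetle.
It has 3 species and 2 links.

2 links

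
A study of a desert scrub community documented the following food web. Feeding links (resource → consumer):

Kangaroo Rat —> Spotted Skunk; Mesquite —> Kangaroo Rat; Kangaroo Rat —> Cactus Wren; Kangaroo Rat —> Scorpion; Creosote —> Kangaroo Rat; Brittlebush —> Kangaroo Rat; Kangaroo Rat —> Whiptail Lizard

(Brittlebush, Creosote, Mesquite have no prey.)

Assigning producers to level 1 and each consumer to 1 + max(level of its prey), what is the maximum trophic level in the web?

3

Producers (level 1): Brittlebush, Creosote, Mesquite.
Brittlebush → Kangaroo Rat → Cactus Wren gives Cactus Wren level 3.
No species has a prey at level 3, so no species reaches level 4.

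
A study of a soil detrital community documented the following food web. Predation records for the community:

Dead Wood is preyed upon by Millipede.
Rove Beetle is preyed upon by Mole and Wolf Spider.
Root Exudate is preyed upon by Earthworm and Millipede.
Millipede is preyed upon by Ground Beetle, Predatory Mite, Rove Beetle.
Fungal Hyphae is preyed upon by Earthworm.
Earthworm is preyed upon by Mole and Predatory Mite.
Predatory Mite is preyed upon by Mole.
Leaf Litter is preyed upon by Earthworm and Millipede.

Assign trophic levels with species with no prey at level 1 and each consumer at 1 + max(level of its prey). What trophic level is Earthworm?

Trophic level 2

Fungal Hyphae has no prey (basal) → level 1.
Earthworm eats Fungal Hyphae (level 1); other prey at levels: Leaf Litter 1, Root Exudate 1 → level 2.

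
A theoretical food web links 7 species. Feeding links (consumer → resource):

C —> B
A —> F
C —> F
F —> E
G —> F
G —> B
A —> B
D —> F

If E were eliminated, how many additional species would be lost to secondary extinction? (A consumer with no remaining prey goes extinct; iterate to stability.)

Remove E.
Round 1: F (all prey gone) → extinct.
Round 2: D (all prey gone) → extinct.
No further losses. Total secondary extinctions: 2.

2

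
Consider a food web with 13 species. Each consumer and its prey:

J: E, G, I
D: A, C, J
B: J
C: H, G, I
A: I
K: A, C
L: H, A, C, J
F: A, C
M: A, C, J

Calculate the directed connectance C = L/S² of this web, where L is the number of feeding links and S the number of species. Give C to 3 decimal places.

The web has S = 13 species and L = 22 feeding links.
C = L / S² = 22 / 169 = 0.1302 ≈ 0.130.

C = 0.130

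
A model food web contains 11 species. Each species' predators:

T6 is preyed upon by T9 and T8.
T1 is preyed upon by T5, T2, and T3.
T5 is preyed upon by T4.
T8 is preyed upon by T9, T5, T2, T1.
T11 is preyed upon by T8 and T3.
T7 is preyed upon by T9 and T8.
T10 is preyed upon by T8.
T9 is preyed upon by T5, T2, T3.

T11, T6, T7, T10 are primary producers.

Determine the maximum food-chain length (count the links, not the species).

4 links

One longest chain: T11 → T8 → T9 → T5 → T4.
It has 5 species and 4 links.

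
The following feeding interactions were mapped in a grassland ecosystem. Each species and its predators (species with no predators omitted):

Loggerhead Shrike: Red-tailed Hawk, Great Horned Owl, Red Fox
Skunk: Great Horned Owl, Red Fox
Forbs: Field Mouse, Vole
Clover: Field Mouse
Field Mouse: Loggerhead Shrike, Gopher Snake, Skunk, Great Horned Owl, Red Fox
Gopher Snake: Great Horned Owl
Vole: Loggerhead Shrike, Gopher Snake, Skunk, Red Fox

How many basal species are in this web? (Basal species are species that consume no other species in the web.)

2

Basal species (no prey listed): Forbs, Clover.
Count: 2.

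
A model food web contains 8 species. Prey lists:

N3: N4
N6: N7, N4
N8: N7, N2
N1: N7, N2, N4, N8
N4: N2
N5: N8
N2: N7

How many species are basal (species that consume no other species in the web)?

1

Basal species (no prey listed): N7.
Count: 1.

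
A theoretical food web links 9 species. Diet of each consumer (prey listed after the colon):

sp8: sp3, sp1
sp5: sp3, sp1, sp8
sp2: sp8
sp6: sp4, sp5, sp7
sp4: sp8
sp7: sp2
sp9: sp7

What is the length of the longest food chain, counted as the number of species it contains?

One longest chain: sp3 → sp8 → sp2 → sp7 → sp6.
It has 5 species and 4 links.

5 species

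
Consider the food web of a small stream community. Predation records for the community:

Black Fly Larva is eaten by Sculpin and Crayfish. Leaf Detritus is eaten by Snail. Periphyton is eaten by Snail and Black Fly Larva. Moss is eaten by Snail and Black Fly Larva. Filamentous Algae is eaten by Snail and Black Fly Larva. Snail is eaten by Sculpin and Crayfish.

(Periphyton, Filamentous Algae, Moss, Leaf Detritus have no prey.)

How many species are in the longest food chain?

3 species

One longest chain: Periphyton → Black Fly Larva → Sculpin.
It has 3 species and 2 links.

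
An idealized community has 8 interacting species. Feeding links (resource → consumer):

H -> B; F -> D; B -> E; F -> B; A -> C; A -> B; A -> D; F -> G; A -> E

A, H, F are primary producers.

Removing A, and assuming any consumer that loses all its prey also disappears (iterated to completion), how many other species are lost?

1

Remove A.
Round 1: C (all prey gone) → extinct.
No further losses. Total secondary extinctions: 1.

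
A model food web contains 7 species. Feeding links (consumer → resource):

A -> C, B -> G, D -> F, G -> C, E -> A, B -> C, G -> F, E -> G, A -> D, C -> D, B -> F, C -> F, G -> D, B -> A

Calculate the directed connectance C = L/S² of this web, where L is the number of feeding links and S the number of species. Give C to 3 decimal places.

The web has S = 7 species and L = 14 feeding links.
C = L / S² = 14 / 49 = 0.2857 ≈ 0.286.

C = 0.286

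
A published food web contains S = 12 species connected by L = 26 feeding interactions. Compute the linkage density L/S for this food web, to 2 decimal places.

There are L = 26 links among S = 12 species.
L/S = 26/12 = 2.1667 ≈ 2.17.

L/S = 2.17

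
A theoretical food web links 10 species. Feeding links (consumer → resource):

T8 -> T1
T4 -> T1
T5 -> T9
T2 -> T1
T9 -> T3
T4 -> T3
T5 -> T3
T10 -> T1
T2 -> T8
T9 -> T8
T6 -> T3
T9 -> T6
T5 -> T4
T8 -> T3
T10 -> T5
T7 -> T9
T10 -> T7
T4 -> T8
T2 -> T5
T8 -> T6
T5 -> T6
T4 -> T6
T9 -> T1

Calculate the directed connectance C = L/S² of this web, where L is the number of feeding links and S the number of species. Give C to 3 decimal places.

The web has S = 10 species and L = 23 feeding links.
C = L / S² = 23 / 100 = 0.2300 ≈ 0.230.

C = 0.230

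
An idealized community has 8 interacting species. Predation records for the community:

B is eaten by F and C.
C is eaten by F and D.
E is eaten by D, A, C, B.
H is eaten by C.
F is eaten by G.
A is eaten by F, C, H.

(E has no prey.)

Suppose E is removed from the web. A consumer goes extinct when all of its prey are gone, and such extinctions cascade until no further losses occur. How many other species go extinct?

Remove E.
Round 1: B (all prey gone), A (all prey gone) → extinct.
Round 2: H (all prey gone) → extinct.
Round 3: C (all prey gone) → extinct.
Round 4: F (all prey gone), D (all prey gone) → extinct.
Round 5: G (all prey gone) → extinct.
No further losses. Total secondary extinctions: 7.

7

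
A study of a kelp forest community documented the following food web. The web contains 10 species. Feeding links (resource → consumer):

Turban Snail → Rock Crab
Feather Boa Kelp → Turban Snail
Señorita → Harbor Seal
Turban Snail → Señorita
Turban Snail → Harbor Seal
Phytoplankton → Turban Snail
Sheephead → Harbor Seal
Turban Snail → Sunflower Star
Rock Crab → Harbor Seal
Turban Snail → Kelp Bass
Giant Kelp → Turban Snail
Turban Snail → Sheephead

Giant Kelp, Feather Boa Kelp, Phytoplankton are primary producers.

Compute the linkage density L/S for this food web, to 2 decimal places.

L/S = 1.20

There are L = 12 links among S = 10 species.
L/S = 12/10 = 1.2000 ≈ 1.20.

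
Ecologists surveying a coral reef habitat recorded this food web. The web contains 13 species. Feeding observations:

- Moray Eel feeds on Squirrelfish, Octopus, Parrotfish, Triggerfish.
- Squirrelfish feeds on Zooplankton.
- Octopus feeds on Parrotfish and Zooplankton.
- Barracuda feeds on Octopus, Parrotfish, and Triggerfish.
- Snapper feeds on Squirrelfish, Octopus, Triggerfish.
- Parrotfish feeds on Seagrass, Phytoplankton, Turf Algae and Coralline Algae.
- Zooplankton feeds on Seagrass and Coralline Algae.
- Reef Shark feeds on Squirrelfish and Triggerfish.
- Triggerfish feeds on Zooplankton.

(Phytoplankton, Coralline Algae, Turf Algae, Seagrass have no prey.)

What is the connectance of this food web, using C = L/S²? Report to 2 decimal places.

The web has S = 13 species and L = 22 feeding links.
C = L / S² = 22 / 169 = 0.1302 ≈ 0.13.

C = 0.13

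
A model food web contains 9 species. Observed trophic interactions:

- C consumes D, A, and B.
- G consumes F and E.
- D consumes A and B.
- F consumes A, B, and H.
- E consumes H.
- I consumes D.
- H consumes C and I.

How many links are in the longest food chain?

One longest chain: B → D → C → H → E → G.
It has 6 species and 5 links.

5 links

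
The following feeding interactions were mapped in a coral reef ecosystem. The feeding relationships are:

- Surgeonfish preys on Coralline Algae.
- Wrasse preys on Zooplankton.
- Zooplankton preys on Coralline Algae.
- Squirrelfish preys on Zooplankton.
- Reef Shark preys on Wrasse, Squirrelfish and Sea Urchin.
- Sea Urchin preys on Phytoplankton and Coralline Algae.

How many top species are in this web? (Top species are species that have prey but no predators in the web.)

2

Top species (has prey, but nothing eats it): Surgeonfish, Reef Shark.
Count: 2.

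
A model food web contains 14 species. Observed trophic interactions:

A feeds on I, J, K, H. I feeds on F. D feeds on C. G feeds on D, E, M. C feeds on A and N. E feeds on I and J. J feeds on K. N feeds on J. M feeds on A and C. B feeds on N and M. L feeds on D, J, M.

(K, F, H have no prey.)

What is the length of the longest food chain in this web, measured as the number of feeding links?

One longest chain: F → I → A → C → M → L.
It has 6 species and 5 links.

5 links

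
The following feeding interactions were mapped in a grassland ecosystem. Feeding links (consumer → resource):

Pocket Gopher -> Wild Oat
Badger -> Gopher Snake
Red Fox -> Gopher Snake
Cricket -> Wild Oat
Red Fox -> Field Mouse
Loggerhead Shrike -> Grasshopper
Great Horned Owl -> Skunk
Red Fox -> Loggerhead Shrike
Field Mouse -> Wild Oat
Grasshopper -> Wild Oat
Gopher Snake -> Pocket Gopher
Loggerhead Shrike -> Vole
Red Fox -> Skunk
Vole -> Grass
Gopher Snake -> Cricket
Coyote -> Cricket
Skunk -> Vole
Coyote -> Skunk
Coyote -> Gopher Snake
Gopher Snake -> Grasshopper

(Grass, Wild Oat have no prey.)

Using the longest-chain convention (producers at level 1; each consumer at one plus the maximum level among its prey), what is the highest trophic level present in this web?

Producers (level 1): Grass, Wild Oat.
Grass → Vole → Skunk → Great Horned Owl gives Great Horned Owl level 4.
No species has a prey at level 4, so no species reaches level 5.

4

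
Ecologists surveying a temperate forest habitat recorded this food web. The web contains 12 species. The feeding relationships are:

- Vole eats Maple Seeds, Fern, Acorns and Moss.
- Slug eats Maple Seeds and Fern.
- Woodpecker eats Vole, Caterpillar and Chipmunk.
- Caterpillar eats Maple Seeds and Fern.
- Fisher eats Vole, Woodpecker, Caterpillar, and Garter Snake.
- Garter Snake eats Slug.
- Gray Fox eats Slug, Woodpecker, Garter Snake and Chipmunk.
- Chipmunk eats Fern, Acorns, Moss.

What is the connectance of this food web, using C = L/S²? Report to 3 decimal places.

The web has S = 12 species and L = 23 feeding links.
C = L / S² = 23 / 144 = 0.1597 ≈ 0.160.

C = 0.160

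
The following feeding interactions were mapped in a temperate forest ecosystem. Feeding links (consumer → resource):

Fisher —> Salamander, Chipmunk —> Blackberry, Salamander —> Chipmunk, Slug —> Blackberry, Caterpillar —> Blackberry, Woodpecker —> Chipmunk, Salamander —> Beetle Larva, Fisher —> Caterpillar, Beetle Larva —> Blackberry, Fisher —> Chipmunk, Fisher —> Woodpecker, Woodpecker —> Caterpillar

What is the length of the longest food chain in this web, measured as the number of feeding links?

3 links

One longest chain: Blackberry → Caterpillar → Woodpecker → Fisher.
It has 4 species and 3 links.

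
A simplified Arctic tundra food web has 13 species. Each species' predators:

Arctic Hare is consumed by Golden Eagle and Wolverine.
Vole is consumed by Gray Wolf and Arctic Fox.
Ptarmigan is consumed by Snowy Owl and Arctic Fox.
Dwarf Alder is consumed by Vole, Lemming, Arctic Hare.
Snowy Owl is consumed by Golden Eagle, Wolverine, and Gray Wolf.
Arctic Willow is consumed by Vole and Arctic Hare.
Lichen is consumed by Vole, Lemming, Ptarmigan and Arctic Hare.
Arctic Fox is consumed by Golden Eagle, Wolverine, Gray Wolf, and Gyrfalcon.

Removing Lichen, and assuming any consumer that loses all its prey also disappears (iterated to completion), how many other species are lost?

2

Remove Lichen.
Round 1: Ptarmigan (all prey gone) → extinct.
Round 2: Snowy Owl (all prey gone) → extinct.
No further losses. Total secondary extinctions: 2.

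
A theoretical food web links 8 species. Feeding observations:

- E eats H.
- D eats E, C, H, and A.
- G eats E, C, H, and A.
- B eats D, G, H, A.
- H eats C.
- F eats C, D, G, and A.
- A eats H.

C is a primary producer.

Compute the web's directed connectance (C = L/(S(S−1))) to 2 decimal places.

The web has S = 8 species and L = 19 feeding links.
C = L / (S(S−1)) = 19 / 56 = 0.3393 ≈ 0.34.

C = 0.34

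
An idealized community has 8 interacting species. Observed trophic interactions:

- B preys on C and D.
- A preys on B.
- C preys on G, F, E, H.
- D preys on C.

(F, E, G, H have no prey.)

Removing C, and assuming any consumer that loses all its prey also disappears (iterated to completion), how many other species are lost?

Remove C.
Round 1: D (all prey gone) → extinct.
Round 2: B (all prey gone) → extinct.
Round 3: A (all prey gone) → extinct.
No further losses. Total secondary extinctions: 3.

3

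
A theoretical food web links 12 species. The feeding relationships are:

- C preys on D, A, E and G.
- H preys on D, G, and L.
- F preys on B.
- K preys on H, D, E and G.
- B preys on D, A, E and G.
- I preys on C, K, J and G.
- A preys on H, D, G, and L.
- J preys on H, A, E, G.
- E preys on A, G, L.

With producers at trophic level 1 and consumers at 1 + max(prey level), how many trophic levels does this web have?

Producers (level 1): D, G, L.
D → H → A → E → C → I gives I level 6.
No species has a prey at level 6, so no species reaches level 7.

6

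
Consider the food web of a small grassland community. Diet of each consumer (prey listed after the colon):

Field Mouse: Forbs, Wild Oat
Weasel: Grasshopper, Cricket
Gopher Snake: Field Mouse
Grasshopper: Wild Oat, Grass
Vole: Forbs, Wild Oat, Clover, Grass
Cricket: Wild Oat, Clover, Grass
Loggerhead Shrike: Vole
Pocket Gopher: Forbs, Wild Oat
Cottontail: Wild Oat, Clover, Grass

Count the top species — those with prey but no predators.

5

Top species (has prey, but nothing eats it): Pocket Gopher, Cottontail, Weasel, Loggerhead Shrike, Gopher Snake.
Count: 5.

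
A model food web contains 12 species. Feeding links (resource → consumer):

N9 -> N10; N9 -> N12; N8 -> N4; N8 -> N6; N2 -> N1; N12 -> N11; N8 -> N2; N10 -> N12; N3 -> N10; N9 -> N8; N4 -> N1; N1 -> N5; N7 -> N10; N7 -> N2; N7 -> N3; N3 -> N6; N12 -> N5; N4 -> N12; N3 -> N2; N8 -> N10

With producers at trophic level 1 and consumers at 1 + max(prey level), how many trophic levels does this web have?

5

Producers (level 1): N7, N9.
N9 → N8 → N4 → N1 → N5 gives N5 level 5.
No species has a prey at level 5, so no species reaches level 6.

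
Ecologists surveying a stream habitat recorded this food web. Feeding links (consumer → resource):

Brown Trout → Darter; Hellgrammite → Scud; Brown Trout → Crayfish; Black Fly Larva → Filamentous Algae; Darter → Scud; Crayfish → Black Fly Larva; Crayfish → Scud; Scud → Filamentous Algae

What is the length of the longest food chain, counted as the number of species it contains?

4 species

One longest chain: Filamentous Algae → Scud → Darter → Brown Trout.
It has 4 species and 3 links.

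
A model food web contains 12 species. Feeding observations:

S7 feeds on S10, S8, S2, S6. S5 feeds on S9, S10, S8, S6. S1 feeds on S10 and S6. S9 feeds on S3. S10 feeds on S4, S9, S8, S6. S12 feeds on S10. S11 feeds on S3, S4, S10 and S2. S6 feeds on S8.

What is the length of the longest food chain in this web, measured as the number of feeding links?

3 links

One longest chain: S3 → S9 → S10 → S5.
It has 4 species and 3 links.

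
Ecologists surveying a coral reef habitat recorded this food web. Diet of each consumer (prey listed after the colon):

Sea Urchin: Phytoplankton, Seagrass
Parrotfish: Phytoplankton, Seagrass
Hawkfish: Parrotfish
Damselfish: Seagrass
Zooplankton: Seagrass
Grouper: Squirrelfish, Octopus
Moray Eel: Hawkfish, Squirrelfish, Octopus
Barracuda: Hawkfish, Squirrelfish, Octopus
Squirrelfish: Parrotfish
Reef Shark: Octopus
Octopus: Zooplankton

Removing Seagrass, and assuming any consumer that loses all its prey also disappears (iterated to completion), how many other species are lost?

Remove Seagrass.
Round 1: Zooplankton (all prey gone), Damselfish (all prey gone) → extinct.
Round 2: Octopus (all prey gone) → extinct.
Round 3: Reef Shark (all prey gone) → extinct.
No further losses. Total secondary extinctions: 4.

4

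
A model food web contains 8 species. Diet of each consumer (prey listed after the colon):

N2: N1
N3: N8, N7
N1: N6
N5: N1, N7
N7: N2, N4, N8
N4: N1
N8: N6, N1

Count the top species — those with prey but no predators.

Top species (has prey, but nothing eats it): N5, N3.
Count: 2.

2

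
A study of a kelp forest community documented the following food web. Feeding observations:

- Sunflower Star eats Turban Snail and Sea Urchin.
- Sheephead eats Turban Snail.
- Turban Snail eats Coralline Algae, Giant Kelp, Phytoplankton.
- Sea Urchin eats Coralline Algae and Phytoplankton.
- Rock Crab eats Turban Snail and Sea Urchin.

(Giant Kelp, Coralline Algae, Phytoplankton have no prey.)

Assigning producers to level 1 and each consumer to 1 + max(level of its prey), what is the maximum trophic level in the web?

Producers (level 1): Giant Kelp, Coralline Algae, Phytoplankton.
Giant Kelp → Turban Snail → Sheephead gives Sheephead level 3.
No species has a prey at level 3, so no species reaches level 4.

3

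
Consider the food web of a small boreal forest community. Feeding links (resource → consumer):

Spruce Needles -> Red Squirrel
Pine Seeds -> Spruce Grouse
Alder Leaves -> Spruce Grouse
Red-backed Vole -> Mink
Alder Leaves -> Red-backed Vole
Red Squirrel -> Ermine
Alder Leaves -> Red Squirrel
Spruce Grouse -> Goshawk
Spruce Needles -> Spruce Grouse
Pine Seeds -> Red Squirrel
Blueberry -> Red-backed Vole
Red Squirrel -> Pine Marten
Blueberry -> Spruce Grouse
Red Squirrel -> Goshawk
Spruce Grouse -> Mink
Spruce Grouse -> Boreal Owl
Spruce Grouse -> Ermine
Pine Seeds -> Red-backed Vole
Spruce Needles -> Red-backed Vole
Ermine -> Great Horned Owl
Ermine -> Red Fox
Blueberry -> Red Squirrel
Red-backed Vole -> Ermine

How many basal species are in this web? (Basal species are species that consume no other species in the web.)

4

Basal species (no prey listed): Pine Seeds, Alder Leaves, Blueberry, Spruce Needles.
Count: 4.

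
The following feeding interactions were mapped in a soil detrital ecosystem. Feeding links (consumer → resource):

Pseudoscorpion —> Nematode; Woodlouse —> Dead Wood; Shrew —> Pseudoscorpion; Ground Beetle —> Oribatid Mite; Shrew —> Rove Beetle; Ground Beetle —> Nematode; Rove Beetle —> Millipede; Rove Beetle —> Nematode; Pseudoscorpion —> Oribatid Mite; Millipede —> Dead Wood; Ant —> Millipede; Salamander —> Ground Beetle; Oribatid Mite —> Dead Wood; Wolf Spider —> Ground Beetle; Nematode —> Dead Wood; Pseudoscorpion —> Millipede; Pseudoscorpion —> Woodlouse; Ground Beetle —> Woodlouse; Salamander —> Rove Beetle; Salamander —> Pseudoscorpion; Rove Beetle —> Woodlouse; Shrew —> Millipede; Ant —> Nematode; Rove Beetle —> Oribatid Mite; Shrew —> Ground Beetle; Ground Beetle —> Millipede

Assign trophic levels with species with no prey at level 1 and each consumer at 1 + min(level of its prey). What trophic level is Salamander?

Trophic level 4

Dead Wood has no prey (basal) → level 1.
Millipede eats Dead Wood → level 2.
Pseudoscorpion eats Millipede → level 3.
Salamander eats Pseudoscorpion → level 4.
No prey of Salamander is below level 3, so 4 is the minimum.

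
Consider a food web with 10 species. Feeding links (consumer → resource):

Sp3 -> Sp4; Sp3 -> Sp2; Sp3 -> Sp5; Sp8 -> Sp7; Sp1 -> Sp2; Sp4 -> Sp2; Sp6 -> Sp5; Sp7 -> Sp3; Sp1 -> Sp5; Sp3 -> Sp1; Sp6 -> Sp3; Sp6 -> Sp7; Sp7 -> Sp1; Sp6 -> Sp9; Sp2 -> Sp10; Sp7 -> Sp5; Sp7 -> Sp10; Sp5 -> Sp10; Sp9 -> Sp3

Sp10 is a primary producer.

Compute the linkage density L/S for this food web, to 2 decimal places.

L/S = 1.90

There are L = 19 links among S = 10 species.
L/S = 19/10 = 1.9000 ≈ 1.90.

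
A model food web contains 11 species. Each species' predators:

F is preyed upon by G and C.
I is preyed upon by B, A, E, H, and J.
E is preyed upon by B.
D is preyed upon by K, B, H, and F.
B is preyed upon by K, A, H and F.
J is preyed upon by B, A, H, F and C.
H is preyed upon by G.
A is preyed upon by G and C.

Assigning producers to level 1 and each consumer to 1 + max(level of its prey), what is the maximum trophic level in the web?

Producers (level 1): D, I.
I → J → B → F → G gives G level 5.
No species has a prey at level 5, so no species reaches level 6.

5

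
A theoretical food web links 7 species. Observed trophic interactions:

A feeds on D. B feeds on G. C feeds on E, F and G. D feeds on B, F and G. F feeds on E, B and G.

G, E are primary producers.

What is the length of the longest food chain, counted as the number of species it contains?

One longest chain: G → B → F → D → A.
It has 5 species and 4 links.

5 species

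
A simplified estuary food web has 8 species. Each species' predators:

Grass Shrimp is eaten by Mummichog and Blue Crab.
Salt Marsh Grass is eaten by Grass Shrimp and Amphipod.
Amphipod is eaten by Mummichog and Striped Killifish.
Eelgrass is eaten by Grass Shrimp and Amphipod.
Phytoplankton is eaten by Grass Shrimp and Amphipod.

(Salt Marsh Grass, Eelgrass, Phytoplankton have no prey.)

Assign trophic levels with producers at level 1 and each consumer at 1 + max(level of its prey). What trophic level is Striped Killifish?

Trophic level 3

Salt Marsh Grass is a producer → level 1.
Amphipod eats Salt Marsh Grass (level 1); other prey at levels: Eelgrass 1, Phytoplankton 1 → level 2.
Striped Killifish eats Amphipod → level 3.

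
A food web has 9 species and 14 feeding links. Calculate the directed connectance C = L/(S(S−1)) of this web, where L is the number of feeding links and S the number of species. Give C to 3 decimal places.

C = 0.194

The web has S = 9 species and L = 14 feeding links.
C = L / (S(S−1)) = 14 / 72 = 0.1944 ≈ 0.194.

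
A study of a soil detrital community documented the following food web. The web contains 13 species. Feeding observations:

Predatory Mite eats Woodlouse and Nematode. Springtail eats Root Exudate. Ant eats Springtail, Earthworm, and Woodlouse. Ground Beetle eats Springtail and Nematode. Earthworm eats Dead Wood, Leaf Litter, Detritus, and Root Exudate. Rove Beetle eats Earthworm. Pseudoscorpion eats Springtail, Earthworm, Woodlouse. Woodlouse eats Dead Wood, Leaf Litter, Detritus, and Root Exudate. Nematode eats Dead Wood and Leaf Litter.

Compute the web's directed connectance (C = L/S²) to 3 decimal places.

The web has S = 13 species and L = 22 feeding links.
C = L / S² = 22 / 169 = 0.1302 ≈ 0.130.

C = 0.130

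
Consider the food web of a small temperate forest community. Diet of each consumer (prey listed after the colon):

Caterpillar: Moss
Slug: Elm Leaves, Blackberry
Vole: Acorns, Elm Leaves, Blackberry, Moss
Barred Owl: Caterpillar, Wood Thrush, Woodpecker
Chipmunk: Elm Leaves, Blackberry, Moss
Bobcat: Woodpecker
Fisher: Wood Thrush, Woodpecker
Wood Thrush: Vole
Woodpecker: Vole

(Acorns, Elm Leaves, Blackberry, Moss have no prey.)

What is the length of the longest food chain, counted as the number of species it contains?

One longest chain: Acorns → Vole → Woodpecker → Bobcat.
It has 4 species and 3 links.

4 species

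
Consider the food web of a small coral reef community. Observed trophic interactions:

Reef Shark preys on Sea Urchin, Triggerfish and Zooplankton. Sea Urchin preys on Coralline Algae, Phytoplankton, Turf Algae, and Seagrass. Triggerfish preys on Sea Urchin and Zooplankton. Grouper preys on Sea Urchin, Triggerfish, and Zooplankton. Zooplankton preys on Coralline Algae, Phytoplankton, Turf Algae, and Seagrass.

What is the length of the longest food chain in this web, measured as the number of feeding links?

One longest chain: Seagrass → Zooplankton → Triggerfish → Grouper.
It has 4 species and 3 links.

3 links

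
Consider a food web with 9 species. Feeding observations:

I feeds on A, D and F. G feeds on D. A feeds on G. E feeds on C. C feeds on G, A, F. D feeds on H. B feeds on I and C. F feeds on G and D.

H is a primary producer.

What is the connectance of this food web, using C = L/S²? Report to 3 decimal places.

The web has S = 9 species and L = 14 feeding links.
C = L / S² = 14 / 81 = 0.1728 ≈ 0.173.

C = 0.173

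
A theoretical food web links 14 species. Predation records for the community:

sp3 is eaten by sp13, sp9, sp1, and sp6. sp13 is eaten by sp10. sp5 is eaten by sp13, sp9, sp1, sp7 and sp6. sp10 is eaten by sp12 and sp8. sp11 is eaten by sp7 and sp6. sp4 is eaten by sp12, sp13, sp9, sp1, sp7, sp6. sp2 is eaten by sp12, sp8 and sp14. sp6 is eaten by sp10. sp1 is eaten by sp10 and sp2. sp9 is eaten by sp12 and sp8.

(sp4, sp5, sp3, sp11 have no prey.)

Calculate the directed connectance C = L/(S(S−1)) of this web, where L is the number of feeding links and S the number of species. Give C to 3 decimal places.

The web has S = 14 species and L = 28 feeding links.
C = L / (S(S−1)) = 28 / 182 = 0.1538 ≈ 0.154.

C = 0.154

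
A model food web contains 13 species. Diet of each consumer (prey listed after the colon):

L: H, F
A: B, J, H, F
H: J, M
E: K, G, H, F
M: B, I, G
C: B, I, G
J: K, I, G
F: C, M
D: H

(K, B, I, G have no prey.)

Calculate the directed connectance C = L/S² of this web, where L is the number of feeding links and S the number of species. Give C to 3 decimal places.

The web has S = 13 species and L = 24 feeding links.
C = L / S² = 24 / 169 = 0.1420 ≈ 0.142.

C = 0.142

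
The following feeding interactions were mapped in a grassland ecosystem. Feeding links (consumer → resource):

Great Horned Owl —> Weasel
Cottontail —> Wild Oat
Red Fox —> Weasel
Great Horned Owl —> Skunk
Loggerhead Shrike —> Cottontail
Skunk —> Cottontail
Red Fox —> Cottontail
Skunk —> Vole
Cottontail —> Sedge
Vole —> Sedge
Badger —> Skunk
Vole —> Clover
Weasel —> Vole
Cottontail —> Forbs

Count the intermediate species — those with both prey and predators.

4

Intermediate species (has both prey and predators): Cottontail, Vole, Skunk, Weasel.
Count: 4.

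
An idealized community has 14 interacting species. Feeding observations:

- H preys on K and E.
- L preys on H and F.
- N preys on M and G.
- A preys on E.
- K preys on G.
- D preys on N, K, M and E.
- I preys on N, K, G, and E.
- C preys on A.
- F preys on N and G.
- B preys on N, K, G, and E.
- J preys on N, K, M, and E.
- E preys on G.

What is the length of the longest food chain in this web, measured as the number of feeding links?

3 links

One longest chain: G → E → A → C.
It has 4 species and 3 links.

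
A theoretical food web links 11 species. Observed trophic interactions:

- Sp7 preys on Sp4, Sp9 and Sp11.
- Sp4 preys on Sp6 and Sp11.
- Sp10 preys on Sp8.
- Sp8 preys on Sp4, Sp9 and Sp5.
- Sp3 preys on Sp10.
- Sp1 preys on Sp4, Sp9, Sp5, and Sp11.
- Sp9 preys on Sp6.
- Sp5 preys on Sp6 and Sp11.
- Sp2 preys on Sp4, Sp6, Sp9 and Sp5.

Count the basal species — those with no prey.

2

Basal species (no prey listed): Sp6, Sp11.
Count: 2.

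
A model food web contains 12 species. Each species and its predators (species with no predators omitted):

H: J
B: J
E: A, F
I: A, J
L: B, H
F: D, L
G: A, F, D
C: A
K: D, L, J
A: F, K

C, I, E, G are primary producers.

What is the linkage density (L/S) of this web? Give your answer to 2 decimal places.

There are L = 19 links among S = 12 species.
L/S = 19/12 = 1.5833 ≈ 1.58.

L/S = 1.58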